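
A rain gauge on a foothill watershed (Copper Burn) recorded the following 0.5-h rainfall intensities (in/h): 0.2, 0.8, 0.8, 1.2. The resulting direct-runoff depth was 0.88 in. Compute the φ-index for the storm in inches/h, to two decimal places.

φ ≈ 0.35 in/h

Only the 3 blocks with intensity above φ contribute runoff: 0.8, 0.8, 1.2 in/h.
Σ(I−φ)·Δt = d  ⇒  (0.8+0.8+1.2 − 3φ)·0.5 = 0.88
φ = (2.800 − 0.88/0.5) / 3 = 0.35 in/h.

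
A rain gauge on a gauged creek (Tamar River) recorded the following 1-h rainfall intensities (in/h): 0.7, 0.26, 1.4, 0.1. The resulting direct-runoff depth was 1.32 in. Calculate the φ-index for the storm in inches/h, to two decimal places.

φ ≈ 0.39 in/h

Only the 2 blocks with intensity above φ contribute runoff: 0.7, 1.4 in/h.
Σ(I−φ)·Δt = d  ⇒  (0.7+1.4 − 2φ)·1 = 1.32
φ = (2.100 − 1.32/1) / 2 = 0.39 in/h.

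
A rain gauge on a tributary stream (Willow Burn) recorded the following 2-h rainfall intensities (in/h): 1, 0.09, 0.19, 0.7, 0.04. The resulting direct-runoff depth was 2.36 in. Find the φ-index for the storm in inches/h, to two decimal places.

φ ≈ 0.26 in/h

Only the 2 blocks with intensity above φ contribute runoff: 1, 0.7 in/h.
Σ(I−φ)·Δt = d  ⇒  (1+0.7 − 2φ)·2 = 2.36
φ = (1.700 − 2.36/2) / 2 = 0.26 in/h.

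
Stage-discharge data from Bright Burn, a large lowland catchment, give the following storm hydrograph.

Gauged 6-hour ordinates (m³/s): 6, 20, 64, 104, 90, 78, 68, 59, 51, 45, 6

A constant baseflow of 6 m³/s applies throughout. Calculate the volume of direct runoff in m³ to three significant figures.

V ≈ 1.13 × 10^7 m³

Direct-runoff ordinates (Q − Q_b): 0.0, 14.0, 58.0, 98.0, 84.0, 72.0, 62.0, 53.0, 45.0, 39.0, 0.0 m³/s.
ΣQ_DR = 525.0 m³/s.
With Δt = 6 h = 21600 s, V = ΣQ_DR · Δt = 525.0 × 21600 = 1.13 × 10^7 m³.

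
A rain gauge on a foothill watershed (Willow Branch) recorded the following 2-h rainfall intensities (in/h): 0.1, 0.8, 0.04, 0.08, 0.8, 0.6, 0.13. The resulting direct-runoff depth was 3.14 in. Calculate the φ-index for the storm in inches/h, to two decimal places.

φ ≈ 0.21 in/h

Only the 3 blocks with intensity above φ contribute runoff: 0.8, 0.8, 0.6 in/h.
Σ(I−φ)·Δt = d  ⇒  (0.8+0.8+0.6 − 3φ)·2 = 3.14
φ = (2.200 − 3.14/2) / 3 = 0.21 in/h.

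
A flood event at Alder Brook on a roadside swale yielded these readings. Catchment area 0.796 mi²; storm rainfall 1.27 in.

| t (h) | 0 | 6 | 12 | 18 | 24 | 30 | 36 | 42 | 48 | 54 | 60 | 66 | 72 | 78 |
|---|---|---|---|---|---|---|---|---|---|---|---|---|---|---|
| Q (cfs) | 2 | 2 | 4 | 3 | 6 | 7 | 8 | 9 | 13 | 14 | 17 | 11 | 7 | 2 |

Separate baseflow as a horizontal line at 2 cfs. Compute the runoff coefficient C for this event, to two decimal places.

C ≈ 0.71

ΣQ_DR = 77.00 cfs; V = ΣQ_DR·Δt = 1.663 × 10^6 ft³.
Runoff depth d = V / A = 0.8994 in.
C = d / P = 0.8994 / 1.27 = 0.71.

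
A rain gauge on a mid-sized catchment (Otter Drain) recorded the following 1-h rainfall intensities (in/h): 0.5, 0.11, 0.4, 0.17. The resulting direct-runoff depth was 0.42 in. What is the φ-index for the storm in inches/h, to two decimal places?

φ ≈ 0.24 in/h

Only the 2 blocks with intensity above φ contribute runoff: 0.5, 0.4 in/h.
Σ(I−φ)·Δt = d  ⇒  (0.5+0.4 − 2φ)·1 = 0.42
φ = (0.9000 − 0.42/1) / 2 = 0.24 in/h.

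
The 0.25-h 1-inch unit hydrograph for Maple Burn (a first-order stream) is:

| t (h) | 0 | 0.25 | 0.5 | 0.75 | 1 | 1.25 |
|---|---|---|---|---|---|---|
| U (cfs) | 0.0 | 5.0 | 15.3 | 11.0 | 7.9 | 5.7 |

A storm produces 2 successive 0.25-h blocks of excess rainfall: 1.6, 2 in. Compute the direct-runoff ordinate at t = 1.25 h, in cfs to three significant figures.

Q ≈ 24.9 cfs

By discrete convolution, Q_j = Σ (P_i / 1 in) · U_{j−i}.
At t = 1.25 h (j=5): Q = (1.6/1)·5.7 + (2/1)·7.9 = 24.9 cfs.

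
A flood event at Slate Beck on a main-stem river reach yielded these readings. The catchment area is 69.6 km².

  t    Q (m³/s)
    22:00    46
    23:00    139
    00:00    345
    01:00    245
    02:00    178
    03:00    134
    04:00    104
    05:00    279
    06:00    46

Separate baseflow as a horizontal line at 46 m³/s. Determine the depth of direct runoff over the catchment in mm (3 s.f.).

Direct runoff: 0.0, 93.0, 299.0, 199.0, 132.0, 88.0, 58.0, 233.0, 0.0 m³/s; ΣQ_DR = 1102 m³/s.
V = ΣQ_DR · Δt = 1102 × 3600 s = 3.967 × 10^6 m³.
Over A = 69.6 km², depth = V / A = 57.0 mm.

d ≈ 57.0 mm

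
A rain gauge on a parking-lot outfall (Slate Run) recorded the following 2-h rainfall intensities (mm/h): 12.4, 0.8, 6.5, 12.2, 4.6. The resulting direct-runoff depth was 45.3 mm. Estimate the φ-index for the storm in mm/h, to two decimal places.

φ ≈ 3.26 mm/h

Only the 4 blocks with intensity above φ contribute runoff: 12.4, 6.5, 12.2, 4.6 mm/h.
Σ(I−φ)·Δt = d  ⇒  (12.4+6.5+12.2+4.6 − 4φ)·2 = 45.3
φ = (35.70 − 45.3/2) / 4 = 3.26 mm/h.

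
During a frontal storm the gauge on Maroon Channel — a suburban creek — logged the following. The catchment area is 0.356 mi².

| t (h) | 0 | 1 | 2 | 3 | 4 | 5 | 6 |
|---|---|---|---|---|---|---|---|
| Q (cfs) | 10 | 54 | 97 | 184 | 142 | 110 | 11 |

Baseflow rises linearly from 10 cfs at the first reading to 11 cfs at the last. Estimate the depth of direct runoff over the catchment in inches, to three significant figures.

d ≈ 2.33 in

Direct runoff: 0.00, 43.83, 86.67, 173.50, 131.33, 99.17, 0.00 cfs; ΣQ_DR = 534.5 cfs.
V = ΣQ_DR · Δt = 534.5 × 3600 s = 1.924 × 10^6 ft³.
Over A = 0.356 mi², depth = V / A = 2.33 in.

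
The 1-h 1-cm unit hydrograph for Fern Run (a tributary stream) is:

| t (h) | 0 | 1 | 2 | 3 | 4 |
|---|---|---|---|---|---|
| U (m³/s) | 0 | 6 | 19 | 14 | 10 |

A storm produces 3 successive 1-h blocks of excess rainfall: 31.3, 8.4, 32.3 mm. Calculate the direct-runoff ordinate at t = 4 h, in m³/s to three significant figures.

By discrete convolution, Q_j = Σ (P_i / 10 mm) · U_{j−i}.
At t = 4 h (j=4): Q = (31.3/10)·10 + (8.4/10)·14 + (32.3/10)·19 = 104 m³/s.

Q ≈ 104 m³/s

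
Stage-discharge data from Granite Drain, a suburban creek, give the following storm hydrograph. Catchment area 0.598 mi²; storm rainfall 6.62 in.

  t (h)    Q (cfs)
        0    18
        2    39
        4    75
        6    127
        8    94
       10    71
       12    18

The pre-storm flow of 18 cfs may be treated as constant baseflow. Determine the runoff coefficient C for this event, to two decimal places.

C ≈ 0.25

ΣQ_DR = 316.0 cfs; V = ΣQ_DR·Δt = 2.275 × 10^6 ft³.
Runoff depth d = V / A = 1.638 in.
C = d / P = 1.638 / 6.62 = 0.25.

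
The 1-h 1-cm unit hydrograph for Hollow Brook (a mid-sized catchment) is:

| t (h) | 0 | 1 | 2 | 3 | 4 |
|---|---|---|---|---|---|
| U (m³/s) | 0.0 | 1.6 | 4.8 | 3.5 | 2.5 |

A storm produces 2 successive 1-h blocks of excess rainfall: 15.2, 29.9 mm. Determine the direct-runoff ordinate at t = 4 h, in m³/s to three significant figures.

Q ≈ 14.3 m³/s

By discrete convolution, Q_j = Σ (P_i / 10 mm) · U_{j−i}.
At t = 4 h (j=4): Q = (15.2/10)·2.5 + (29.9/10)·3.5 = 14.3 m³/s.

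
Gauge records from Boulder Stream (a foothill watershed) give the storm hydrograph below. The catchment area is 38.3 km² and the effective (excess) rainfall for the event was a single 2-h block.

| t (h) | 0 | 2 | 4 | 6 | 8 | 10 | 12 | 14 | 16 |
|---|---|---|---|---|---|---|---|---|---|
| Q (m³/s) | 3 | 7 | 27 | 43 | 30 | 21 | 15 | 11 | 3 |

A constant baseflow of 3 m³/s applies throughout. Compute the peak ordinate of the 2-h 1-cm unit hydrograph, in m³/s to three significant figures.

Direct runoff: 0.0, 4.0, 24.0, 40.0, 27.0, 18.0, 12.0, 8.0, 0.0 m³/s; ΣQ_DR = 133.0 m³/s, peak = 40.0 m³/s.
Runoff depth d = ΣQ_DR·Δt / A = 133.0 × 7200 / (38.3 km²) = 25.00 mm.
The 1-cm UH is the DRH scaled by (10 mm)/d, so U_p = 40.0 × 10/25.00 = 16.0 m³/s.

U_p ≈ 16.0 m³/s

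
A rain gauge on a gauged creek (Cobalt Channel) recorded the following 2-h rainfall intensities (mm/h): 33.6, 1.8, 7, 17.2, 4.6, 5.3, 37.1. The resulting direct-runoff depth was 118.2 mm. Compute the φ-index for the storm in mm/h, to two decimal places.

φ ≈ 9.60 mm/h

Only the 3 blocks with intensity above φ contribute runoff: 33.6, 17.2, 37.1 mm/h.
Σ(I−φ)·Δt = d  ⇒  (33.6+17.2+37.1 − 3φ)·2 = 118.2
φ = (87.90 − 118.2/2) / 3 = 9.60 mm/h.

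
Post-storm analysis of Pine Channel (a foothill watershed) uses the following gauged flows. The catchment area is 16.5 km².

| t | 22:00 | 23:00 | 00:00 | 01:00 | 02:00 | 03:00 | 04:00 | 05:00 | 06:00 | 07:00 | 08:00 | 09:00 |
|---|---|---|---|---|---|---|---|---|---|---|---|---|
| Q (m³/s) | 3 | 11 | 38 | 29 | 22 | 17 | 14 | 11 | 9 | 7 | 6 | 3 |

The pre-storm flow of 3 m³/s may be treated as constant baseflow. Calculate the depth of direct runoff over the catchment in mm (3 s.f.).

d ≈ 29.2 mm

Direct runoff: 0.0, 8.0, 35.0, 26.0, 19.0, 14.0, 11.0, 8.0, 6.0, 4.0, 3.0, 0.0 m³/s; ΣQ_DR = 134.0 m³/s.
V = ΣQ_DR · Δt = 134.0 × 3600 s = 4.824 × 10^5 m³.
Over A = 16.5 km², depth = V / A = 29.2 mm.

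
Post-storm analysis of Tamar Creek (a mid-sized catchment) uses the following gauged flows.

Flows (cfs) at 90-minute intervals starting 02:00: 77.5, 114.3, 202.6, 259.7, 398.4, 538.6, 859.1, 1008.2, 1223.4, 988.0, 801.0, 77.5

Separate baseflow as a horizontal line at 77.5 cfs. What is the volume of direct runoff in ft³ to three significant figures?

Direct-runoff ordinates (Q − Q_b): 0.0, 36.8, 125.1, 182.2, 320.9, 461.1, 781.6, 930.7, 1145.9, 910.5, 723.5, 0.0 cfs.
ΣQ_DR = 5618 cfs.
With Δt = 1.5 h = 5400 s, V = ΣQ_DR · Δt = 5618 × 5400 = 3.03 × 10^7 ft³.

V ≈ 3.03 × 10^7 ft³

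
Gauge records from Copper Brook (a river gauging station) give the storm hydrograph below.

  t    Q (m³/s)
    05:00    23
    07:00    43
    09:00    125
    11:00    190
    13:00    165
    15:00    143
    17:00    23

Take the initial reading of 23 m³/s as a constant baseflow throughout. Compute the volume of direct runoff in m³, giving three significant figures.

Direct-runoff ordinates (Q − Q_b): 0.0, 20.0, 102.0, 167.0, 142.0, 120.0, 0.0 m³/s.
ΣQ_DR = 551.0 m³/s.
With Δt = 2 h = 7200 s, V = ΣQ_DR · Δt = 551.0 × 7200 = 3.97 × 10^6 m³.

V ≈ 3.97 × 10^6 m³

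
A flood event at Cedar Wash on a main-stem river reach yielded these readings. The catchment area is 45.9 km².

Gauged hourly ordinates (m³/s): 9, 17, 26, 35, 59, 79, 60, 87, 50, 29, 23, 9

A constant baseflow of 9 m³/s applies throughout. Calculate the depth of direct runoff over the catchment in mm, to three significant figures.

d ≈ 29.4 mm

Direct runoff: 0.0, 8.0, 17.0, 26.0, 50.0, 70.0, 51.0, 78.0, 41.0, 20.0, 14.0, 0.0 m³/s; ΣQ_DR = 375.0 m³/s.
V = ΣQ_DR · Δt = 375.0 × 3600 s = 1.350 × 10^6 m³.
Over A = 45.9 km², depth = V / A = 29.4 mm.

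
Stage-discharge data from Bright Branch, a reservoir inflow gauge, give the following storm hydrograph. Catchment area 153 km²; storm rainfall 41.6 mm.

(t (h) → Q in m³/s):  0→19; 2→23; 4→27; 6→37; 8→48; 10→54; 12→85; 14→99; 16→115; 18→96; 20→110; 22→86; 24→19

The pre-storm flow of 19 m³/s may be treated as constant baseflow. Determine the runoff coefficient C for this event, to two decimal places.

C ≈ 0.65

ΣQ_DR = 571.0 m³/s; V = ΣQ_DR·Δt = 4.111 × 10^6 m³.
Runoff depth d = V / A = 26.87 mm.
C = d / P = 26.87 / 41.6 = 0.65.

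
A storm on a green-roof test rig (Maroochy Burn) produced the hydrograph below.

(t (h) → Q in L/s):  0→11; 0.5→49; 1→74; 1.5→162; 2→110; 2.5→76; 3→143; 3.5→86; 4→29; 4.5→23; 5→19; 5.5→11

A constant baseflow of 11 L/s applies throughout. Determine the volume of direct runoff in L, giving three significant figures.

Direct-runoff ordinates (Q − Q_b): 0.0, 38.0, 63.0, 151.0, 99.0, 65.0, 132.0, 75.0, 18.0, 12.0, 8.0, 0.0 L/s.
ΣQ_DR = 661.0 L/s.
With Δt = 0.5 h = 1800 s, V = ΣQ_DR · Δt = 661.0 × 1800 = 1.19 × 10^6 L.

V ≈ 1.19 × 10^6 L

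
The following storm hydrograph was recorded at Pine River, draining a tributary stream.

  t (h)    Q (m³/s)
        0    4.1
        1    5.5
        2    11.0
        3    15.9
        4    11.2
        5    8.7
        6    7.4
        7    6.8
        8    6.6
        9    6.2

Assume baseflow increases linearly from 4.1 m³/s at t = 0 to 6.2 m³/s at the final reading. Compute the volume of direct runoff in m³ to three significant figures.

Direct-runoff ordinates (Q − Q_b): 0.00, 1.17, 6.43, 11.10, 6.17, 3.43, 1.90, 1.07, 0.63, 0.00 m³/s.
ΣQ_DR = 31.90 m³/s.
With Δt = 1 h = 3600 s, V = ΣQ_DR · Δt = 31.90 × 3600 = 1.15 × 10^5 m³.

V ≈ 1.15 × 10^5 m³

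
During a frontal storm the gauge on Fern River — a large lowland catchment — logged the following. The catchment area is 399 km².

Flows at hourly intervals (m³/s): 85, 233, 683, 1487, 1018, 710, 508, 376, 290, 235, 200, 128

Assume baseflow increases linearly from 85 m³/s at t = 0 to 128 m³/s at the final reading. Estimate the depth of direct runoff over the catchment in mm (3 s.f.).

d ≈ 42.2 mm

Direct runoff: 0.00, 144.09, 590.18, 1390.27, 917.36, 605.45, 399.55, 263.64, 173.73, 114.82, 75.91, 0.00 m³/s; ΣQ_DR = 4675 m³/s.
V = ΣQ_DR · Δt = 4675 × 3600 s = 1.683 × 10^7 m³.
Over A = 399 km², depth = V / A = 42.2 mm.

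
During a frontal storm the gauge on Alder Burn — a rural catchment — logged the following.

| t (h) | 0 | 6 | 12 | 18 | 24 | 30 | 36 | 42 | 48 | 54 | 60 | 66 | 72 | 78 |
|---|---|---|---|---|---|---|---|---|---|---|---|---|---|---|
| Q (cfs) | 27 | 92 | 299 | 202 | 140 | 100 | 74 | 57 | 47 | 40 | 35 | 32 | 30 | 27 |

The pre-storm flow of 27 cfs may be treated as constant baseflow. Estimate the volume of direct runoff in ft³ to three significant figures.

V ≈ 1.78 × 10^7 ft³

Direct-runoff ordinates (Q − Q_b): 0.0, 65.0, 272.0, 175.0, 113.0, 73.0, 47.0, 30.0, 20.0, 13.0, 8.0, 5.0, 3.0, 0.0 cfs.
ΣQ_DR = 824.0 cfs.
With Δt = 6 h = 21600 s, V = ΣQ_DR · Δt = 824.0 × 21600 = 1.78 × 10^7 ft³.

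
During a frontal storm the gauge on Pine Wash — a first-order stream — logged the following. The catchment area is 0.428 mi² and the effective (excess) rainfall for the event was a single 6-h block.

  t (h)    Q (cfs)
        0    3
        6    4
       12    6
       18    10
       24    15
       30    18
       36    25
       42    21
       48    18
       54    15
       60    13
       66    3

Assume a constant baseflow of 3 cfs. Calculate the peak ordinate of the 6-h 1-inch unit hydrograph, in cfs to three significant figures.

Direct runoff: 0.0, 1.0, 3.0, 7.0, 12.0, 15.0, 22.0, 18.0, 15.0, 12.0, 10.0, 0.0 cfs; ΣQ_DR = 115.0 cfs, peak = 22.0 cfs.
Runoff depth d = ΣQ_DR·Δt / A = 115.0 × 21600 / (0.428 mi²) = 2.498 in.
The 1-inch UH is the DRH scaled by (1 in)/d, so U_p = 22.0 × 1/2.498 = 8.81 cfs.

U_p ≈ 8.81 cfs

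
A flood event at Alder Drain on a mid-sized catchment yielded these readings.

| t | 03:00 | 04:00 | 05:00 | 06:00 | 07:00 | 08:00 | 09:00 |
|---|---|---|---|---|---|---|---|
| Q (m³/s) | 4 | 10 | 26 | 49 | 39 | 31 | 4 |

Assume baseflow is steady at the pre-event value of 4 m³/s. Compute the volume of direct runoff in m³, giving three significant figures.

Direct-runoff ordinates (Q − Q_b): 0.0, 6.0, 22.0, 45.0, 35.0, 27.0, 0.0 m³/s.
ΣQ_DR = 135.0 m³/s.
With Δt = 1 h = 3600 s, V = ΣQ_DR · Δt = 135.0 × 3600 = 4.86 × 10^5 m³.

V ≈ 4.86 × 10^5 m³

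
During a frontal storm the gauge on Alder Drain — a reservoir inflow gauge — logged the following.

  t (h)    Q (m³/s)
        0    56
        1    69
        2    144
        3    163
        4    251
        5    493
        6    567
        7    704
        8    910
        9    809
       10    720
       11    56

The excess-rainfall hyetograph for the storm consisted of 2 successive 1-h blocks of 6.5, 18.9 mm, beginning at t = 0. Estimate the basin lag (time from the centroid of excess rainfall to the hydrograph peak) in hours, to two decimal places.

Centroid of excess rainfall: t_c = Σ P_i·t̄_i / ΣP_i = 1.2441 h (block centres at 0.5, 1.5 h).
Hydrograph peak occurs at t = 8 h, so basin lag t_L = 8 − 1.2441 = 6.76 h.

t_L ≈ 6.76 h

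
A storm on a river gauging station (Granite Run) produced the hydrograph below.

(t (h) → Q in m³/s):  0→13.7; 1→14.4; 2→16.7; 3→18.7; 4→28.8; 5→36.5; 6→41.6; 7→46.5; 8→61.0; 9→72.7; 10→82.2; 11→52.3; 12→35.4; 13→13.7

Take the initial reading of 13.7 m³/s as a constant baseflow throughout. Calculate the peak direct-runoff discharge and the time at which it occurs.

Subtracting baseflow gives direct-runoff ordinates: 0.0, 0.7, 3.0, 5.0, 15.1, 22.8, 27.9, 32.8, 47.3, 59.0, 68.5, 38.6, 21.7, 0.0 m³/s.
The maximum is 68.5 m³/s, occurring at the reading for t = 10 h.

Q_p = 68.5 m³/s at t = 10 h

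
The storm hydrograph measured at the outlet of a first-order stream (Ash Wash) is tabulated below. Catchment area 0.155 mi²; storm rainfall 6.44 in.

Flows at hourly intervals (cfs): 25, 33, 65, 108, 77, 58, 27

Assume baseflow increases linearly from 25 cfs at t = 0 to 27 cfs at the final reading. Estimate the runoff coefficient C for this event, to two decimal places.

ΣQ_DR = 211.0 cfs; V = ΣQ_DR·Δt = 7.596 × 10^5 ft³.
Runoff depth d = V / A = 2.109 in.
C = d / P = 2.109 / 6.44 = 0.33.

C ≈ 0.33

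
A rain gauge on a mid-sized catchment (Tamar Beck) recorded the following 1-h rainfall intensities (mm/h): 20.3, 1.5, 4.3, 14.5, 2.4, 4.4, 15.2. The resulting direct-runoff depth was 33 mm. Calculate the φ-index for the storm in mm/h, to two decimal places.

φ ≈ 5.67 mm/h

Only the 3 blocks with intensity above φ contribute runoff: 20.3, 14.5, 15.2 mm/h.
Σ(I−φ)·Δt = d  ⇒  (20.3+14.5+15.2 − 3φ)·1 = 33
φ = (50.00 − 33/1) / 3 = 5.67 mm/h.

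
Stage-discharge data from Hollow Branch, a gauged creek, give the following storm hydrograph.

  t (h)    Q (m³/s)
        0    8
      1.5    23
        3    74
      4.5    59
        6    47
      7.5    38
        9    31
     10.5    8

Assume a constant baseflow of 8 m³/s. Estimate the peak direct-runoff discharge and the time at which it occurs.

Q_p = 66.0 m³/s at t = 3 h

Subtracting baseflow gives direct-runoff ordinates: 0.0, 15.0, 66.0, 51.0, 39.0, 30.0, 23.0, 0.0 m³/s.
The maximum is 66.0 m³/s, occurring at the reading for t = 3 h.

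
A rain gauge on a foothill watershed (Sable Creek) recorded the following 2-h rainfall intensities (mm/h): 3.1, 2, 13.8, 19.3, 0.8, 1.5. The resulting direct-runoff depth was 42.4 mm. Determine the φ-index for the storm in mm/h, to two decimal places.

Only the 2 blocks with intensity above φ contribute runoff: 13.8, 19.3 mm/h.
Σ(I−φ)·Δt = d  ⇒  (13.8+19.3 − 2φ)·2 = 42.4
φ = (33.10 − 42.4/2) / 2 = 5.95 mm/h.

φ ≈ 5.95 mm/h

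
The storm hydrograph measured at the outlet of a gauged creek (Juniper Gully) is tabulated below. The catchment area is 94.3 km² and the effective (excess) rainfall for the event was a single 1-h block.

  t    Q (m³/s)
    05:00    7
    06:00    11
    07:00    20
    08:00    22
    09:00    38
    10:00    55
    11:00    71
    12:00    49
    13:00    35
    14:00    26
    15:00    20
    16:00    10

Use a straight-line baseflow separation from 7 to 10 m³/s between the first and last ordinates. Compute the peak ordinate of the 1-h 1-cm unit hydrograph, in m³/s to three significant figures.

Direct runoff: 0.00, 3.73, 12.45, 14.18, 29.91, 46.64, 62.36, 40.09, 25.82, 16.55, 10.27, 0.00 m³/s; ΣQ_DR = 262.0 m³/s, peak = 62.36 m³/s.
Runoff depth d = ΣQ_DR·Δt / A = 262.0 × 3600 / (94.3 km²) = 10.00 mm.
The 1-cm UH is the DRH scaled by (10 mm)/d, so U_p = 62.36 × 10/10.00 = 62.4 m³/s.

U_p ≈ 62.4 m³/s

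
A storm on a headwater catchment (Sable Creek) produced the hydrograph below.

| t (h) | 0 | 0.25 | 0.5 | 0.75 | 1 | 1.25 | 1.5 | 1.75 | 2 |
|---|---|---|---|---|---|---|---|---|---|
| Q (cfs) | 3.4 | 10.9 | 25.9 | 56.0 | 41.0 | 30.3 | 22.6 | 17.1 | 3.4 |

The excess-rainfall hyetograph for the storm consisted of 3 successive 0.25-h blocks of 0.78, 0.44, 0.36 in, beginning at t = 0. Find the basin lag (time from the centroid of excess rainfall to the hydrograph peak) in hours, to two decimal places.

Centroid of excess rainfall: t_c = Σ P_i·t̄_i / ΣP_i = 0.3085 h (block centres at 0.125, 0.375, 0.625 h).
Hydrograph peak occurs at t = 0.75 h, so basin lag t_L = 0.75 − 0.3085 = 0.44 h.

t_L ≈ 0.44 h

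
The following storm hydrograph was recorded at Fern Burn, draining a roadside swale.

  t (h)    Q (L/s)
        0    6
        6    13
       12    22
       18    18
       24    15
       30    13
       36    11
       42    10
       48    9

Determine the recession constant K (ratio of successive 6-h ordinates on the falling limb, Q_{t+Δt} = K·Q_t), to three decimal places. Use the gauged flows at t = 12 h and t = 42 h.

Using the recession-limb readings at t = 12 h and t = 42 h: Q falls from 22 to 10 L/s over 5 intervals.
K = (Q₂/Q₁)^(1/5) = (10/22)^(1/5) = 0.854.

K ≈ 0.854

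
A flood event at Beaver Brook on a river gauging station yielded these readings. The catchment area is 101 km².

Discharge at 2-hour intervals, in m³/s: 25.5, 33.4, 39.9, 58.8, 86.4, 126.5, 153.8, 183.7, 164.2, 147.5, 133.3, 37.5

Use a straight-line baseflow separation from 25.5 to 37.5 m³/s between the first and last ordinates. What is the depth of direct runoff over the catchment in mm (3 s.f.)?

d ≈ 57.9 mm

Direct runoff: 0.00, 6.81, 12.22, 30.03, 56.54, 95.55, 121.75, 150.56, 129.97, 112.18, 96.89, 0.00 m³/s; ΣQ_DR = 812.5 m³/s.
V = ΣQ_DR · Δt = 812.5 × 7200 s = 5.850 × 10^6 m³.
Over A = 101 km², depth = V / A = 57.9 mm.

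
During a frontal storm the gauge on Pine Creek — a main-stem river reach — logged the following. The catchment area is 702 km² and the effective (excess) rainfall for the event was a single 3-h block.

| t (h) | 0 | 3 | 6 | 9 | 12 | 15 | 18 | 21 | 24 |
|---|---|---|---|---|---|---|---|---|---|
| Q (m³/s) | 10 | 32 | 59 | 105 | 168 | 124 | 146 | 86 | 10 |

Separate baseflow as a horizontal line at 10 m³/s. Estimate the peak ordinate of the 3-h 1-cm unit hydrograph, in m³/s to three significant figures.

U_p ≈ 158 m³/s

Direct runoff: 0.0, 22.0, 49.0, 95.0, 158.0, 114.0, 136.0, 76.0, 0.0 m³/s; ΣQ_DR = 650.0 m³/s, peak = 158.0 m³/s.
Runoff depth d = ΣQ_DR·Δt / A = 650.0 × 10800 / (702 km²) = 10.00 mm.
The 1-cm UH is the DRH scaled by (10 mm)/d, so U_p = 158.0 × 10/10.00 = 158 m³/s.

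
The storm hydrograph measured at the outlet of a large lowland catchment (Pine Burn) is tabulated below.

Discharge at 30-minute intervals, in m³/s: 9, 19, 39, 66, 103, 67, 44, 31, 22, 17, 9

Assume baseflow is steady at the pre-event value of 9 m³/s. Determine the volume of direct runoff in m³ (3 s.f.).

Direct-runoff ordinates (Q − Q_b): 0.0, 10.0, 30.0, 57.0, 94.0, 58.0, 35.0, 22.0, 13.0, 8.0, 0.0 m³/s.
ΣQ_DR = 327.0 m³/s.
With Δt = 0.5 h = 1800 s, V = ΣQ_DR · Δt = 327.0 × 1800 = 5.89 × 10^5 m³.

V ≈ 5.89 × 10^5 m³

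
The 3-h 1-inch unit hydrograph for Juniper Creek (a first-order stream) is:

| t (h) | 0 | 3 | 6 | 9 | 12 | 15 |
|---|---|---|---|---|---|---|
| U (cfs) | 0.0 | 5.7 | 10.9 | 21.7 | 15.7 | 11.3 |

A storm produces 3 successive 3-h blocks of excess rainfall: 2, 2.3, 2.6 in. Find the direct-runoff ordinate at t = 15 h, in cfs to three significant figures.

Q ≈ 115 cfs

By discrete convolution, Q_j = Σ (P_i / 1 in) · U_{j−i}.
At t = 15 h (j=5): Q = (2/1)·11.3 + (2.3/1)·15.7 + (2.6/1)·21.7 = 115 cfs.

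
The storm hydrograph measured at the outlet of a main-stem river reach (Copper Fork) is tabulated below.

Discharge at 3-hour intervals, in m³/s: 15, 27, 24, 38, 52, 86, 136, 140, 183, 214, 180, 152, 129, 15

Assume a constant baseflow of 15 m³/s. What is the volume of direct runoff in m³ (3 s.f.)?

V ≈ 1.28 × 10^7 m³

Direct-runoff ordinates (Q − Q_b): 0.0, 12.0, 9.0, 23.0, 37.0, 71.0, 121.0, 125.0, 168.0, 199.0, 165.0, 137.0, 114.0, 0.0 m³/s.
ΣQ_DR = 1181 m³/s.
With Δt = 3 h = 10800 s, V = ΣQ_DR · Δt = 1181 × 10800 = 1.28 × 10^7 m³.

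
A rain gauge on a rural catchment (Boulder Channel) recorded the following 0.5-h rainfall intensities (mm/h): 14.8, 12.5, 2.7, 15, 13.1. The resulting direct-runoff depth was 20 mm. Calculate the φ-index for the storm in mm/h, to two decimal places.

φ ≈ 3.85 mm/h

Only the 4 blocks with intensity above φ contribute runoff: 14.8, 12.5, 15, 13.1 mm/h.
Σ(I−φ)·Δt = d  ⇒  (14.8+12.5+15+13.1 − 4φ)·0.5 = 20
φ = (55.40 − 20/0.5) / 4 = 3.85 mm/h.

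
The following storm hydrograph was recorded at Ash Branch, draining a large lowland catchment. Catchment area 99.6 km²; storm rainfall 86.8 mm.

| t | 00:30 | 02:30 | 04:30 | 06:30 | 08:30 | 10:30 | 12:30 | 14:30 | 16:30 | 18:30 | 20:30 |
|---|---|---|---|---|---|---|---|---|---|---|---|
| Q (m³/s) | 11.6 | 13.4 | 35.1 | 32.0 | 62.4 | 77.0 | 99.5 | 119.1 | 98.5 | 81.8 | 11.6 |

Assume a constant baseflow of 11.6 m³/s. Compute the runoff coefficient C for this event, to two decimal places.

ΣQ_DR = 514.4 m³/s; V = ΣQ_DR·Δt = 3.704 × 10^6 m³.
Runoff depth d = V / A = 37.19 mm.
C = d / P = 37.19 / 86.8 = 0.43.

C ≈ 0.43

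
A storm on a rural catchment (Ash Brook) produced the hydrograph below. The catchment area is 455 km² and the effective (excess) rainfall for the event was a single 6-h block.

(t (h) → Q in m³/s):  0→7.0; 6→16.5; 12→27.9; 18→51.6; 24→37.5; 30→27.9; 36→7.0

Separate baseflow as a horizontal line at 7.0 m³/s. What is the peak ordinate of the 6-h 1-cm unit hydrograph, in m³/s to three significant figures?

Direct runoff: 0.0, 9.5, 20.9, 44.6, 30.5, 20.9, 0.0 m³/s; ΣQ_DR = 126.4 m³/s, peak = 44.6 m³/s.
Runoff depth d = ΣQ_DR·Δt / A = 126.4 × 21600 / (455 km²) = 6.001 mm.
The 1-cm UH is the DRH scaled by (10 mm)/d, so U_p = 44.6 × 10/6.001 = 74.3 m³/s.

U_p ≈ 74.3 m³/s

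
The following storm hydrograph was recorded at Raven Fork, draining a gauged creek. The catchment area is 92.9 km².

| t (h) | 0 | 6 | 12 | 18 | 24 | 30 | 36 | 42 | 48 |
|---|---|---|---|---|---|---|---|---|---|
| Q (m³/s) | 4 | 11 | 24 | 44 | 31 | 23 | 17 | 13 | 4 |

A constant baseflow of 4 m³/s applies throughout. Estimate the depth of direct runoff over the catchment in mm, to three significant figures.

Direct runoff: 0.0, 7.0, 20.0, 40.0, 27.0, 19.0, 13.0, 9.0, 0.0 m³/s; ΣQ_DR = 135.0 m³/s.
V = ΣQ_DR · Δt = 135.0 × 21600 s = 2.916 × 10^6 m³.
Over A = 92.9 km², depth = V / A = 31.4 mm.

d ≈ 31.4 mm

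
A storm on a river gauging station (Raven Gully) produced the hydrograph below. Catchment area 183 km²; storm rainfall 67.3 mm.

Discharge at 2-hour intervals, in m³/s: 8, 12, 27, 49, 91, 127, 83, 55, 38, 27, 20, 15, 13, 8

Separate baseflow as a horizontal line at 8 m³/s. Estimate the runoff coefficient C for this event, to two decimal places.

ΣQ_DR = 461.0 m³/s; V = ΣQ_DR·Δt = 3.319 × 10^6 m³.
Runoff depth d = V / A = 18.14 mm.
C = d / P = 18.14 / 67.3 = 0.27.

C ≈ 0.27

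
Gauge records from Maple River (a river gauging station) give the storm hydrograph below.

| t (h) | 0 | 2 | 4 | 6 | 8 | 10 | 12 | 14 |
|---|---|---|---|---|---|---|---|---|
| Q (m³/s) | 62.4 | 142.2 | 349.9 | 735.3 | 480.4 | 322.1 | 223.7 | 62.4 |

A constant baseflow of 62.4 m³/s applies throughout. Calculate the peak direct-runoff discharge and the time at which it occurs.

Subtracting baseflow gives direct-runoff ordinates: 0.0, 79.8, 287.5, 672.9, 418.0, 259.7, 161.3, 0.0 m³/s.
The maximum is 672.9 m³/s, occurring at the reading for t = 6 h.

Q_p = 672.9 m³/s at t = 6 h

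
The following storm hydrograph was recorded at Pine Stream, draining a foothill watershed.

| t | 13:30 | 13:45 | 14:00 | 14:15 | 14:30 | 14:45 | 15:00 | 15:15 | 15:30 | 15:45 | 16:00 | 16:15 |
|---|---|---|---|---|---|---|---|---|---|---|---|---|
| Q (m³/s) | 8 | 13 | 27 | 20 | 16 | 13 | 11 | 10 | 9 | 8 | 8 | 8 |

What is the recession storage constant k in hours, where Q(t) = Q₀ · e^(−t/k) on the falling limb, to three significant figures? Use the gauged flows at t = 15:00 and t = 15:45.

k ≈ 2.36 h

On the falling limb, Q drops from 11 to 8 m³/s between t = 15:00 and t = 15:45 (Δt = 0.75 h).
k = −Δt / ln(Q₂/Q₁) = −0.75 / ln(8/11) = 2.36 h.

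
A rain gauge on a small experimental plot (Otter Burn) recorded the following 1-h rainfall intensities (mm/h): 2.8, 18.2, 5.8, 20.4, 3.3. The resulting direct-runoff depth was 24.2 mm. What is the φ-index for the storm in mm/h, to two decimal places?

Only the 2 blocks with intensity above φ contribute runoff: 18.2, 20.4 mm/h.
Σ(I−φ)·Δt = d  ⇒  (18.2+20.4 − 2φ)·1 = 24.2
φ = (38.60 − 24.2/1) / 2 = 7.20 mm/h.

φ ≈ 7.20 mm/h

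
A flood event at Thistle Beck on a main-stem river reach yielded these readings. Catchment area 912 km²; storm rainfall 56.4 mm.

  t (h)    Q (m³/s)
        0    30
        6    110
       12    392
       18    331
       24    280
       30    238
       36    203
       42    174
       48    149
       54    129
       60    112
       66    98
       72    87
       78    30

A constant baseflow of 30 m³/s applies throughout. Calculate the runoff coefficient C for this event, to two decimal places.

ΣQ_DR = 1943 m³/s; V = ΣQ_DR·Δt = 4.197 × 10^7 m³.
Runoff depth d = V / A = 46.02 mm.
C = d / P = 46.02 / 56.4 = 0.82.

C ≈ 0.82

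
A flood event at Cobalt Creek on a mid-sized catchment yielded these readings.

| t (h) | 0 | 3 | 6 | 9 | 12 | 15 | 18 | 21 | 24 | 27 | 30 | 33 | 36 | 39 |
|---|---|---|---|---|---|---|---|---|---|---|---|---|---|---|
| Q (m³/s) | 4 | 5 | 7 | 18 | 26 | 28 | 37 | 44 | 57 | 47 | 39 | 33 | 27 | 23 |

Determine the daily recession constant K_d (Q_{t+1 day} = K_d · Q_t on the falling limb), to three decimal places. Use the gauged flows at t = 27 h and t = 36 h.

Between t = 27 h and t = 36 h the flow falls from 47 to 27 m³/s over 3×3 h = 9 h.
Per-interval ratio K = (27/47)^(1/3) = 0.8313; K_d = K^(24/3) = 0.228.

K_d ≈ 0.228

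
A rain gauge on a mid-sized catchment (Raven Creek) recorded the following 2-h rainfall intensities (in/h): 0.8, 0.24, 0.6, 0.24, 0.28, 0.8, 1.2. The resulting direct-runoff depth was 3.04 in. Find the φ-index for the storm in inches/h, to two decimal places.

φ ≈ 0.47 in/h

Only the 4 blocks with intensity above φ contribute runoff: 0.8, 0.6, 0.8, 1.2 in/h.
Σ(I−φ)·Δt = d  ⇒  (0.8+0.6+0.8+1.2 − 4φ)·2 = 3.04
φ = (3.400 − 3.04/2) / 4 = 0.47 in/h.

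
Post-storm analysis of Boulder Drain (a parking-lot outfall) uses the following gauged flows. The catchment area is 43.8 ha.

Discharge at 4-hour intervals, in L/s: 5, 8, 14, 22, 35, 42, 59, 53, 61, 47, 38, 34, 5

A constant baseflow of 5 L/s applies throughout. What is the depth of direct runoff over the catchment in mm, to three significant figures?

d ≈ 11.8 mm

Direct runoff: 0.0, 3.0, 9.0, 17.0, 30.0, 37.0, 54.0, 48.0, 56.0, 42.0, 33.0, 29.0, 0.0 L/s; ΣQ_DR = 358.0 L/s.
V = ΣQ_DR · Δt = 358.0 × 14400 s = 5.155 × 10^6 L.
Over A = 43.8 ha, depth = V / A = 11.8 mm.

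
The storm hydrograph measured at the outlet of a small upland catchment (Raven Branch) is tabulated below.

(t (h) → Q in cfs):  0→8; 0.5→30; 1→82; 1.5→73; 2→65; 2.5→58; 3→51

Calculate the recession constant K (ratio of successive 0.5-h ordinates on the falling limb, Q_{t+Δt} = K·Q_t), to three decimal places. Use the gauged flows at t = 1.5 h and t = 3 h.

K ≈ 0.887

Using the recession-limb readings at t = 1.5 h and t = 3 h: Q falls from 73 to 51 cfs over 3 intervals.
K = (Q₂/Q₁)^(1/3) = (51/73)^(1/3) = 0.887.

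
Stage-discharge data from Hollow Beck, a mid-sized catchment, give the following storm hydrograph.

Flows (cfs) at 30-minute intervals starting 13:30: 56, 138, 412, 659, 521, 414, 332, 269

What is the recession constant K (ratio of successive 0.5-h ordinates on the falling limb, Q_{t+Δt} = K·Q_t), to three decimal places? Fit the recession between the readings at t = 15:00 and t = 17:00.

Using the recession-limb readings at t = 15:00 and t = 17:00: Q falls from 659 to 269 cfs over 4 intervals.
K = (Q₂/Q₁)^(1/4) = (269/659)^(1/4) = 0.799.

K ≈ 0.799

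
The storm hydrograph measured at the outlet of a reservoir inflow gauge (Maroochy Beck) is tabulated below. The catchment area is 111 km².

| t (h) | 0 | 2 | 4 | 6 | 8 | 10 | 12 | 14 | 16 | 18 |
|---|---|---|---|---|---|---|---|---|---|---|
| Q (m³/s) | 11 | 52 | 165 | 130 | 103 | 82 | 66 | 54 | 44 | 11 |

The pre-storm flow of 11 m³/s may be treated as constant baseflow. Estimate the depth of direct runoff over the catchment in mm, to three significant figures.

d ≈ 39.4 mm

Direct runoff: 0.0, 41.0, 154.0, 119.0, 92.0, 71.0, 55.0, 43.0, 33.0, 0.0 m³/s; ΣQ_DR = 608.0 m³/s.
V = ΣQ_DR · Δt = 608.0 × 7200 s = 4.378 × 10^6 m³.
Over A = 111 km², depth = V / A = 39.4 mm.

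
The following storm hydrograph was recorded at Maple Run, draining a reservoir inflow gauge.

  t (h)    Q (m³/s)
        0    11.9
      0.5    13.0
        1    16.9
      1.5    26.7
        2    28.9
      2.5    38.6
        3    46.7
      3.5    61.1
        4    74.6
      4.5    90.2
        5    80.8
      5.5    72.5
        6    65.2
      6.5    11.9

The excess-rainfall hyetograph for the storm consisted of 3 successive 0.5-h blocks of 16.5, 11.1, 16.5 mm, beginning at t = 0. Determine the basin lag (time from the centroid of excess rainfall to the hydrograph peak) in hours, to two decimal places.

t_L ≈ 3.75 h

Centroid of excess rainfall: t_c = Σ P_i·t̄_i / ΣP_i = 0.7500 h (block centres at 0.25, 0.75, 1.25 h).
Hydrograph peak occurs at t = 4.5 h, so basin lag t_L = 4.5 − 0.7500 = 3.75 h.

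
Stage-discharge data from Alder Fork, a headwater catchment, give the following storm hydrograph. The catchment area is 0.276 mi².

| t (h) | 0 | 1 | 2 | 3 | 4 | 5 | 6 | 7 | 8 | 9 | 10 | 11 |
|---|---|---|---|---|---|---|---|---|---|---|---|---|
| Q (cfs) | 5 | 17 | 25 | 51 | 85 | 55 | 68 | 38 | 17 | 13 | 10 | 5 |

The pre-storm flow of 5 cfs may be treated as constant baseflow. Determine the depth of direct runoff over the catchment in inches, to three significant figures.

d ≈ 1.85 in

Direct runoff: 0.0, 12.0, 20.0, 46.0, 80.0, 50.0, 63.0, 33.0, 12.0, 8.0, 5.0, 0.0 cfs; ΣQ_DR = 329.0 cfs.
V = ΣQ_DR · Δt = 329.0 × 3600 s = 1.184 × 10^6 ft³.
Over A = 0.276 mi², depth = V / A = 1.85 in.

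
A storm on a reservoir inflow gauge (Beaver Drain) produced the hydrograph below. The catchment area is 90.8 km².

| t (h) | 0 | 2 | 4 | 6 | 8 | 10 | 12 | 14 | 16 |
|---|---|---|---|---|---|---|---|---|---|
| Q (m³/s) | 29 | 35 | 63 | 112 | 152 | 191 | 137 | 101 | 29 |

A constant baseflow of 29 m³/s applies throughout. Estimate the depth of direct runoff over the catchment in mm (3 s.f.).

d ≈ 46.6 mm

Direct runoff: 0.0, 6.0, 34.0, 83.0, 123.0, 162.0, 108.0, 72.0, 0.0 m³/s; ΣQ_DR = 588.0 m³/s.
V = ΣQ_DR · Δt = 588.0 × 7200 s = 4.234 × 10^6 m³.
Over A = 90.8 km², depth = V / A = 46.6 mm.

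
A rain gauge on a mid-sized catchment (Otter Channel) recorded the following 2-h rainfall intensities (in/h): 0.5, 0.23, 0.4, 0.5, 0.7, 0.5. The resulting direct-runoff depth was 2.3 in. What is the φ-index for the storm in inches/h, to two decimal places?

Only the 5 blocks with intensity above φ contribute runoff: 0.5, 0.4, 0.5, 0.7, 0.5 in/h.
Σ(I−φ)·Δt = d  ⇒  (0.5+0.4+0.5+0.7+0.5 − 5φ)·2 = 2.3
φ = (2.600 − 2.3/2) / 5 = 0.29 in/h.

φ ≈ 0.29 in/h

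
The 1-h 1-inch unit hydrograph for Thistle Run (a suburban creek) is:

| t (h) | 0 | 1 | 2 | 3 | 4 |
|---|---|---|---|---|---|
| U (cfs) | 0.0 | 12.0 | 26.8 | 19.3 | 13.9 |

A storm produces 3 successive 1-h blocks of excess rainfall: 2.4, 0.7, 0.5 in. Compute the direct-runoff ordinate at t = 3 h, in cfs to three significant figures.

Q ≈ 71.1 cfs

By discrete convolution, Q_j = Σ (P_i / 1 in) · U_{j−i}.
At t = 3 h (j=3): Q = (2.4/1)·19.3 + (0.7/1)·26.8 + (0.5/1)·12.0 = 71.1 cfs.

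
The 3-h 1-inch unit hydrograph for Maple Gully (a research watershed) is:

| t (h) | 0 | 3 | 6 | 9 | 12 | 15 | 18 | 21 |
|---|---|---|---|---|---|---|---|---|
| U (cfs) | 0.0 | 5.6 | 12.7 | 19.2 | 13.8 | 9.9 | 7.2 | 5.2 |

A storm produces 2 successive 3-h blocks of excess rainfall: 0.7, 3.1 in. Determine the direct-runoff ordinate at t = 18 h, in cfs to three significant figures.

Q ≈ 35.7 cfs

By discrete convolution, Q_j = Σ (P_i / 1 in) · U_{j−i}.
At t = 18 h (j=6): Q = (0.7/1)·7.2 + (3.1/1)·9.9 = 35.7 cfs.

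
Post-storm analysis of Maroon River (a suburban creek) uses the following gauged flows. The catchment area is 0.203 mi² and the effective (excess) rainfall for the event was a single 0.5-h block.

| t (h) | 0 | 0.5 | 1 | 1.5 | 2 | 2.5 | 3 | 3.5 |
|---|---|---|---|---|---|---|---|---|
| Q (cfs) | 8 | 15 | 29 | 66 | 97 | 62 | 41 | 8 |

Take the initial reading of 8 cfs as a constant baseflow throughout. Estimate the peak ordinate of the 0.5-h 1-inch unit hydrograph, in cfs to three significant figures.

Direct runoff: 0.0, 7.0, 21.0, 58.0, 89.0, 54.0, 33.0, 0.0 cfs; ΣQ_DR = 262.0 cfs, peak = 89.0 cfs.
Runoff depth d = ΣQ_DR·Δt / A = 262.0 × 1800 / (0.203 mi²) = 1.000 in.
The 1-inch UH is the DRH scaled by (1 in)/d, so U_p = 89.0 × 1/1.000 = 89.0 cfs.

U_p ≈ 89.0 cfs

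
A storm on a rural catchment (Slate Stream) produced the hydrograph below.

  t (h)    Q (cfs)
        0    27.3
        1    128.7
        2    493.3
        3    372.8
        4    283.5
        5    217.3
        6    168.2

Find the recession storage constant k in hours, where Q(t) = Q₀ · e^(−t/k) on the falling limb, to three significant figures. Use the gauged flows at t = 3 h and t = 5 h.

On the falling limb, Q drops from 372.8 to 217.3 cfs between t = 3 h and t = 5 h (Δt = 2 h).
k = −Δt / ln(Q₂/Q₁) = −2 / ln(217.3/372.8) = 3.71 h.

k ≈ 3.71 h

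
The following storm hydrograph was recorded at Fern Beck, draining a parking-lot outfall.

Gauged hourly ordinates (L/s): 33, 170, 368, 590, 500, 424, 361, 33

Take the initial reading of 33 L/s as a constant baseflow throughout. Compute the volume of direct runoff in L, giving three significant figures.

V ≈ 7.97 × 10^6 L

Direct-runoff ordinates (Q − Q_b): 0.0, 137.0, 335.0, 557.0, 467.0, 391.0, 328.0, 0.0 L/s.
ΣQ_DR = 2215 L/s.
With Δt = 1 h = 3600 s, V = ΣQ_DR · Δt = 2215 × 3600 = 7.97 × 10^6 L.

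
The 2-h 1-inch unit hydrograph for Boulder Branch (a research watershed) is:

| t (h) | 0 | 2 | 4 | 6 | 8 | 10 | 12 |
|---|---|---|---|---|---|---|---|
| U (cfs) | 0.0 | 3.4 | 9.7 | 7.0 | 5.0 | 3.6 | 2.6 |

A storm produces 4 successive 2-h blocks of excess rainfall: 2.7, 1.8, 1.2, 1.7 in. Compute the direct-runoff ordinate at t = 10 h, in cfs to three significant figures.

By discrete convolution, Q_j = Σ (P_i / 1 in) · U_{j−i}.
At t = 10 h (j=5): Q = (2.7/1)·3.6 + (1.8/1)·5.0 + (1.2/1)·7.0 + (1.7/1)·9.7 = 43.6 cfs.

Q ≈ 43.6 cfs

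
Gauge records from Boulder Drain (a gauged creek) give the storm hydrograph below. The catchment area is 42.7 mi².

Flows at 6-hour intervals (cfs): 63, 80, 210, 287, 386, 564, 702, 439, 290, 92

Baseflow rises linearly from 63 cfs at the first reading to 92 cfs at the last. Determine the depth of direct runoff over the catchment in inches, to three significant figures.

Direct runoff: 0.00, 13.78, 140.56, 214.33, 310.11, 484.89, 619.67, 353.44, 201.22, 0.00 cfs; ΣQ_DR = 2338 cfs.
V = ΣQ_DR · Δt = 2338 × 21600 s = 5.050 × 10^7 ft³.
Over A = 42.7 mi², depth = V / A = 0.509 in.

d ≈ 0.509 in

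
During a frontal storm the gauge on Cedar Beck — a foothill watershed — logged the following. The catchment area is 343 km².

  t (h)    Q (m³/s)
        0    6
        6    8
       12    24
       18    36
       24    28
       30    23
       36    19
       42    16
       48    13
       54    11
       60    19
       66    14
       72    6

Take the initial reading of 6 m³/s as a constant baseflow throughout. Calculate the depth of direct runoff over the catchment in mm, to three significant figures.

Direct runoff: 0.0, 2.0, 18.0, 30.0, 22.0, 17.0, 13.0, 10.0, 7.0, 5.0, 13.0, 8.0, 0.0 m³/s; ΣQ_DR = 145.0 m³/s.
V = ΣQ_DR · Δt = 145.0 × 21600 s = 3.132 × 10^6 m³.
Over A = 343 km², depth = V / A = 9.13 mm.

d ≈ 9.13 mm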